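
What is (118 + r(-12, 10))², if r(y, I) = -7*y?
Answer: 40804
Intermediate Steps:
(118 + r(-12, 10))² = (118 - 7*(-12))² = (118 + 84)² = 202² = 40804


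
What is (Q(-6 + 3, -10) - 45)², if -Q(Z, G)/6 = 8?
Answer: 8649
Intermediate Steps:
Q(Z, G) = -48 (Q(Z, G) = -6*8 = -48)
(Q(-6 + 3, -10) - 45)² = (-48 - 45)² = (-93)² = 8649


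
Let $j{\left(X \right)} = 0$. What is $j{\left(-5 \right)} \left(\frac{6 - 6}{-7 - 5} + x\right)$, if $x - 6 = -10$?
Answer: $0$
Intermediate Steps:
$x = -4$ ($x = 6 - 10 = -4$)
$j{\left(-5 \right)} \left(\frac{6 - 6}{-7 - 5} + x\right) = 0 \left(\frac{6 - 6}{-7 - 5} - 4\right) = 0 \left(\frac{0}{-12} - 4\right) = 0 \left(0 \left(- \frac{1}{12}\right) - 4\right) = 0 \left(0 - 4\right) = 0 \left(-4\right) = 0$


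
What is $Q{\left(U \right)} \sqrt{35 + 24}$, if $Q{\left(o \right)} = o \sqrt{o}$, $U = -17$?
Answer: $- 17 i \sqrt{1003} \approx - 538.39 i$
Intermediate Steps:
$Q{\left(o \right)} = o^{\frac{3}{2}}$
$Q{\left(U \right)} \sqrt{35 + 24} = \left(-17\right)^{\frac{3}{2}} \sqrt{35 + 24} = - 17 i \sqrt{17} \sqrt{59} = - 17 i \sqrt{1003}$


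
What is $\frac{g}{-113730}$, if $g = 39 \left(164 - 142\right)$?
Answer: $- \frac{143}{18955} \approx -0.0075442$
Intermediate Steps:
$g = 858$ ($g = 39 \cdot 22 = 858$)
$\frac{g}{-113730} = \frac{858}{-113730} = 858 \left(- \frac{1}{113730}\right) = - \frac{143}{18955}$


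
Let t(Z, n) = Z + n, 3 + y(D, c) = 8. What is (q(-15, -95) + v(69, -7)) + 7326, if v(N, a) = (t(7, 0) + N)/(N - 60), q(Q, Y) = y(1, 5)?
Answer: 66055/9 ≈ 7339.4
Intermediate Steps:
y(D, c) = 5 (y(D, c) = -3 + 8 = 5)
q(Q, Y) = 5
v(N, a) = (7 + N)/(-60 + N) (v(N, a) = ((7 + 0) + N)/(N - 60) = (7 + N)/(-60 + N))
(q(-15, -95) + v(69, -7)) + 7326 = (5 + (7 + 69)/(-60 + 69)) + 7326 = (5 + 76/9) + 7326 = 121/9 + 7326 = 66055/9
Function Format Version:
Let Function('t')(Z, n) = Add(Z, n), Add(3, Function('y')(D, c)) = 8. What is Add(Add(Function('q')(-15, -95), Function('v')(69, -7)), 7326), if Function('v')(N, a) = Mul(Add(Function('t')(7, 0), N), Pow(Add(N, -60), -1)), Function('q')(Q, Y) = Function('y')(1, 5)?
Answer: Rational(66055, 9) ≈ 7339.4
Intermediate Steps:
Function('y')(D, c) = 5 (Function('y')(D, c) = Add(-3, 8) = 5)
Function('q')(Q, Y) = 5
Function('v')(N, a) = Mul(Pow(Add(-60, N), -1), Add(7, N)) (Function('v')(N, a) = Mul(Add(Add(7, 0), N), Pow(Add(N, -60), -1)) = Mul(Add(7, N), Pow(Add(-60, N), -1)) = Mul(Pow(Add(-60, N), -1), Add(7, N)))
Add(Add(Function('q')(-15, -95), Function('v')(69, -7)), 7326) = Add(Add(5, Mul(Pow(Add(-60, 69), -1), Add(7, 69))), 7326) = Add(Add(5, Mul(Pow(9, -1), 76)), 7326) = Add(Add(5, Mul(Rational(1, 9), 76)), 7326) = Add(Add(5, Rational(76, 9)), 7326) = Add(Rational(121, 9), 7326) = Rational(66055, 9)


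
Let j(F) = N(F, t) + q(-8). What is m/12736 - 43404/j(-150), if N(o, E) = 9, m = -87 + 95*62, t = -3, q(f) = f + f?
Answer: 552833965/89152 ≈ 6201.0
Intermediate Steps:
q(f) = 2*f
m = 5803 (m = -87 + 5890 = 5803)
j(F) = -7 (j(F) = 9 + 2*(-8) = 9 - 16 = -7)
m/12736 - 43404/j(-150) = 5803/12736 - 43404/(-7) = 5803*(1/12736) - 43404*(-1/7) = 5803/12736 + 43404/7 = 552833965/89152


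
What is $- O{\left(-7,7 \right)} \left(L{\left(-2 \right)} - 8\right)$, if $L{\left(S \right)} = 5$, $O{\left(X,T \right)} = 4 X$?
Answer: $-84$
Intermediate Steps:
$- O{\left(-7,7 \right)} \left(L{\left(-2 \right)} - 8\right) = - 4 \left(-7\right) \left(5 - 8\right) = - \left(-28\right) \left(-3\right) = \left(-1\right) 84 = -84$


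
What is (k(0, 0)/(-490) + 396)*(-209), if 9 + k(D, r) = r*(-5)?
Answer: -40556241/490 ≈ -82768.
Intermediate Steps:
k(D, r) = -9 - 5*r (k(D, r) = -9 + r*(-5) = -9 - 5*r)
(k(0, 0)/(-490) + 396)*(-209) = ((-9 - 5*0)/(-490) + 396)*(-209) = ((-9 + 0)*(-1/490) + 396)*(-209) = (-9*(-1/490) + 396)*(-209) = (9/490 + 396)*(-209) = (194049/490)*(-209) = -40556241/490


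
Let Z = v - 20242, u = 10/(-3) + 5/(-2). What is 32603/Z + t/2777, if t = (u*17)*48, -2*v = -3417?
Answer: -357515982/102935059 ≈ -3.4732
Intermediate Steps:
v = 3417/2 (v = -½*(-3417) = 3417/2 ≈ 1708.5)
u = -35/6 (u = 10*(-⅓) + 5*(-½) = -10/3 - 5/2 = -35/6 ≈ -5.8333)
Z = -37067/2 (Z = 3417/2 - 20242 = -37067/2 ≈ -18534.)
t = -4760 (t = -35/6*17*48 = -595/6*48 = -4760)
32603/Z + t/2777 = 32603/(-37067/2) - 4760/2777 = 32603*(-2/37067) - 4760*1/2777 = -65206/37067 - 4760/2777 = -357515982/102935059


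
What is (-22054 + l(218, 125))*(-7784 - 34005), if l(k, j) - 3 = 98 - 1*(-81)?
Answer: 914009008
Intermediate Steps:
l(k, j) = 182 (l(k, j) = 3 + (98 - 1*(-81)) = 3 + (98 + 81) = 3 + 179 = 182)
(-22054 + l(218, 125))*(-7784 - 34005) = (-22054 + 182)*(-7784 - 34005) = -21872*(-41789) = 914009008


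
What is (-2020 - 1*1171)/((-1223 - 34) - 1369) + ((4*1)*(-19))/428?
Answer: 291543/280982 ≈ 1.0376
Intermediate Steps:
(-2020 - 1*1171)/((-1223 - 34) - 1369) + ((4*1)*(-19))/428 = (-2020 - 1171)/(-1257 - 1369) + (4*(-19))*(1/428) = -3191/(-2626) - 76*1/428 = -3191*(-1/2626) - 19/107 = 3191/2626 - 19/107 = 291543/280982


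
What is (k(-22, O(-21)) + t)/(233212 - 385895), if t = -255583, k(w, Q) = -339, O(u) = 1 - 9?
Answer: 255922/152683 ≈ 1.6762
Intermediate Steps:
O(u) = -8
(k(-22, O(-21)) + t)/(233212 - 385895) = (-339 - 255583)/(233212 - 385895) = -255922/(-152683) = -255922*(-1/152683) = 255922/152683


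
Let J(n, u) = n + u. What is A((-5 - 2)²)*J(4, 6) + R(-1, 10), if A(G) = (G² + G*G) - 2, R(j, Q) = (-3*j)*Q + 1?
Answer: 48031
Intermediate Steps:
R(j, Q) = 1 - 3*Q*j (R(j, Q) = -3*Q*j + 1 = 1 - 3*Q*j)
A(G) = -2 + 2*G² (A(G) = (G² + G²) - 2 = 2*G² - 2 = -2 + 2*G²)
A((-5 - 2)²)*J(4, 6) + R(-1, 10) = (-2 + 2*((-5 - 2)²)²)*(4 + 6) + (1 - 3*10*(-1)) = (-2 + 2*((-7)²)²)*10 + (1 + 30) = (-2 + 2*49²)*10 + 31 = (-2 + 2*2401)*10 + 31 = (-2 + 4802)*10 + 31 = 4800*10 + 31 = 48000 + 31 = 48031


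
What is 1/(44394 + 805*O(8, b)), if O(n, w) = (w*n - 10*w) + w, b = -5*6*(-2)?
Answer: -1/3906 ≈ -0.00025602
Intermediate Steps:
b = 60 (b = -30*(-2) = 60)
O(n, w) = -9*w + n*w (O(n, w) = (n*w - 10*w) + w = (-10*w + n*w) + w = -9*w + n*w)
1/(44394 + 805*O(8, b)) = 1/(44394 + 805*(60*(-9 + 8))) = 1/(44394 + 805*(60*(-1))) = 1/(44394 + 805*(-60)) = 1/(44394 - 48300) = 1/(-3906) = -1/3906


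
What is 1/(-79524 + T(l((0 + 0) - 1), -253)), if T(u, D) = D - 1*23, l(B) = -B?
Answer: -1/79800 ≈ -1.2531e-5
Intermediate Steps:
T(u, D) = -23 + D (T(u, D) = D - 23 = -23 + D)
1/(-79524 + T(l((0 + 0) - 1), -253)) = 1/(-79524 + (-23 - 253)) = 1/(-79524 - 276) = 1/(-79800) = -1/79800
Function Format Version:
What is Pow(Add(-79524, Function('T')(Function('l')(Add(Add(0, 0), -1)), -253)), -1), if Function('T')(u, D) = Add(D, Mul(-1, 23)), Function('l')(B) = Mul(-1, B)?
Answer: Rational(-1, 79800) ≈ -1.2531e-5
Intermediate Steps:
Function('T')(u, D) = Add(-23, D) (Function('T')(u, D) = Add(D, -23) = Add(-23, D))
Pow(Add(-79524, Function('T')(Function('l')(Add(Add(0, 0), -1)), -253)), -1) = Pow(Add(-79524, Add(-23, -253)), -1) = Pow(Add(-79524, -276), -1) = Pow(-79800, -1) = Rational(-1, 79800)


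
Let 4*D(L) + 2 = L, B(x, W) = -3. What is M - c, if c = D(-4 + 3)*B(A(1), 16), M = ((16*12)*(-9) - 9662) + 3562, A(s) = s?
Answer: -31321/4 ≈ -7830.3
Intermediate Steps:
D(L) = -1/2 + L/4
M = -7828 (M = (192*(-9) - 9662) + 3562 = (-1728 - 9662) + 3562 = -11390 + 3562 = -7828)
c = 9/4 (c = (-1/2 + (-4 + 3)/4)*(-3) = (-1/2 + (1/4)*(-1))*(-3) = (-1/2 - 1/4)*(-3) = -3/4*(-3) = 9/4 ≈ 2.2500)
M - c = -7828 - 1*9/4 = -7828 - 9/4 = -31321/4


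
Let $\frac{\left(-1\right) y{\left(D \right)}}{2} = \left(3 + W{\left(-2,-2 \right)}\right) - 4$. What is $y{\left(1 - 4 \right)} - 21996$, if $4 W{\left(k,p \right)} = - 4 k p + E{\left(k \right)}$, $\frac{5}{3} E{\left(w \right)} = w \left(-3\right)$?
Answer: $- \frac{109939}{5} \approx -21988.0$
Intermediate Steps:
$E{\left(w \right)} = - \frac{9 w}{5}$ ($E{\left(w \right)} = \frac{3 w \left(-3\right)}{5} = \frac{3 \left(- 3 w\right)}{5} = - \frac{9 w}{5}$)
$W{\left(k,p \right)} = - \frac{9 k}{20} - k p$ ($W{\left(k,p \right)} = \frac{- 4 k p - \frac{9 k}{5}}{4} = \frac{- \frac{9 k}{5} - 4 k p}{4} = - \frac{9 k}{20} - k p$)
$y{\left(D \right)} = \frac{41}{5}$ ($y{\left(D \right)} = - 2 \left(\left(3 + \frac{1}{20} \left(-2\right) \left(-9 - -40\right)\right) - 4\right) = - 2 \left(\left(3 + \frac{1}{20} \left(-2\right) \left(-9 + 40\right)\right) - 4\right) = - 2 \left(\left(3 + \frac{1}{20} \left(-2\right) 31\right) - 4\right) = - 2 \left(\left(3 - \frac{31}{10}\right) - 4\right) = - 2 \left(- \frac{1}{10} - 4\right) = \left(-2\right) \left(- \frac{41}{10}\right) = \frac{41}{5}$)
$y{\left(1 - 4 \right)} - 21996 = \frac{41}{5} - 21996 = - \frac{109939}{5}$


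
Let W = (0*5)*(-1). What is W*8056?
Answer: 0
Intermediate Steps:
W = 0 (W = 0*(-1) = 0)
W*8056 = 0*8056 = 0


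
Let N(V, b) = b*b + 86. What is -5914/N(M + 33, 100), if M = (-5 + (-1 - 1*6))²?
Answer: -2957/5043 ≈ -0.58636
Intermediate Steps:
M = 144 (M = (-5 + (-1 - 6))² = (-5 - 7)² = (-12)² = 144)
N(V, b) = 86 + b² (N(V, b) = b² + 86 = 86 + b²)
-5914/N(M + 33, 100) = -5914/(86 + 100²) = -5914/(86 + 10000) = -5914/10086 = -5914*1/10086 = -2957/5043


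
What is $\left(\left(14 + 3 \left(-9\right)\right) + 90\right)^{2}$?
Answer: $5929$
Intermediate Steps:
$\left(\left(14 + 3 \left(-9\right)\right) + 90\right)^{2} = \left(\left(14 - 27\right) + 90\right)^{2} = \left(-13 + 90\right)^{2} = 77^{2} = 5929$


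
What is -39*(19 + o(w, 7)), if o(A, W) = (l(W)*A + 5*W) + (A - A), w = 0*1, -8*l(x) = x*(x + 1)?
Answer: -2106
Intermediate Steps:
l(x) = -x*(1 + x)/8 (l(x) = -x*(x + 1)/8 = -x*(1 + x)/8)
w = 0
o(A, W) = 5*W - A*W*(1 + W)/8 (o(A, W) = ((-W*(1 + W)/8)*A + 5*W) + (A - A) = (-A*W*(1 + W)/8 + 5*W) + 0 = (5*W - A*W*(1 + W)/8) + 0 = 5*W - A*W*(1 + W)/8)
-39*(19 + o(w, 7)) = -39*(19 + (1/8)*7*(40 - 1*0*(1 + 7))) = -39*(19 + (1/8)*7*(40 - 1*0*8)) = -39*(19 + (1/8)*7*(40 + 0)) = -39*(19 + (1/8)*7*40) = -39*(19 + 35) = -39*54 = -2106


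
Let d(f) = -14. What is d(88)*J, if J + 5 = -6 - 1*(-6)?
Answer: 70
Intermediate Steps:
J = -5 (J = -5 + (-6 - 1*(-6)) = -5 + (-6 + 6) = -5 + 0 = -5)
d(88)*J = -14*(-5) = 70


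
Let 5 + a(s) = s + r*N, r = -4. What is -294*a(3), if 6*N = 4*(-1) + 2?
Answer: 196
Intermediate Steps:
N = -⅓ (N = (4*(-1) + 2)/6 = (-4 + 2)/6 = (⅙)*(-2) = -⅓ ≈ -0.33333)
a(s) = -11/3 + s (a(s) = -5 + (s - 4*(-⅓)) = -5 + (s + 4/3) = -5 + (4/3 + s) = -11/3 + s)
-294*a(3) = -294*(-11/3 + 3) = -294*(-⅔) = 196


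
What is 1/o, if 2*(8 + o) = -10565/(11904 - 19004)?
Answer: -2840/20607 ≈ -0.13782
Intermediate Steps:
o = -20607/2840 (o = -8 + (-10565/(11904 - 19004))/2 = -8 + (-10565/(-7100))/2 = -8 + (-10565*(-1/7100))/2 = -8 + (½)*(2113/1420) = -8 + 2113/2840 = -20607/2840 ≈ -7.2560)
1/o = 1/(-20607/2840) = -2840/20607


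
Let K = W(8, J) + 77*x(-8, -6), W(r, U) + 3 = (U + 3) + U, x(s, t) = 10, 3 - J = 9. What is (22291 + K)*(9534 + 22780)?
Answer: 744805386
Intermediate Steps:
J = -6 (J = 3 - 1*9 = 3 - 9 = -6)
W(r, U) = 2*U (W(r, U) = -3 + ((U + 3) + U) = -3 + ((3 + U) + U) = -3 + (3 + 2*U) = 2*U)
K = 758 (K = 2*(-6) + 77*10 = -12 + 770 = 758)
(22291 + K)*(9534 + 22780) = (22291 + 758)*(9534 + 22780) = 23049*32314 = 744805386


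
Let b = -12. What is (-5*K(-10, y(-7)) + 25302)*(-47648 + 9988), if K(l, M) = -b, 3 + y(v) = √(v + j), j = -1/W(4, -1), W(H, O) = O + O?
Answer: -950613720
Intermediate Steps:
W(H, O) = 2*O
j = ½ (j = -1/(2*(-1)) = -1/(-2) = -1*(-½) = ½ ≈ 0.50000)
y(v) = -3 + √(½ + v) (y(v) = -3 + √(v + ½) = -3 + √(½ + v))
K(l, M) = 12 (K(l, M) = -1*(-12) = 12)
(-5*K(-10, y(-7)) + 25302)*(-47648 + 9988) = (-5*12 + 25302)*(-47648 + 9988) = (-60 + 25302)*(-37660) = 25242*(-37660) = -950613720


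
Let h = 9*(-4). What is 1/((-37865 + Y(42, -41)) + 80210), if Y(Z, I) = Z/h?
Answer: 6/254063 ≈ 2.3616e-5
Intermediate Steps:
h = -36
Y(Z, I) = -Z/36 (Y(Z, I) = Z/(-36) = Z*(-1/36) = -Z/36)
1/((-37865 + Y(42, -41)) + 80210) = 1/((-37865 - 1/36*42) + 80210) = 1/((-37865 - 7/6) + 80210) = 1/(-227197/6 + 80210) = 1/(254063/6) = 6/254063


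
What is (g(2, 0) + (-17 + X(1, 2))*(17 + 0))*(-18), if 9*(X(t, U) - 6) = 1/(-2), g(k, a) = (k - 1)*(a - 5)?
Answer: 3473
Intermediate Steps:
g(k, a) = (-1 + k)*(-5 + a)
X(t, U) = 107/18 (X(t, U) = 6 + (⅑)/(-2) = 6 + (⅑)*(-½) = 6 - 1/18 = 107/18)
(g(2, 0) + (-17 + X(1, 2))*(17 + 0))*(-18) = ((5 - 1*0 - 5*2 + 0*2) + (-17 + 107/18)*(17 + 0))*(-18) = ((5 + 0 - 10 + 0) - 199/18*17)*(-18) = (-5 - 3383/18)*(-18) = -3473/18*(-18) = 3473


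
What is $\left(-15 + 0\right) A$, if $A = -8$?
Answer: $120$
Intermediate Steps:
$\left(-15 + 0\right) A = \left(-15 + 0\right) \left(-8\right) = \left(-15\right) \left(-8\right) = 120$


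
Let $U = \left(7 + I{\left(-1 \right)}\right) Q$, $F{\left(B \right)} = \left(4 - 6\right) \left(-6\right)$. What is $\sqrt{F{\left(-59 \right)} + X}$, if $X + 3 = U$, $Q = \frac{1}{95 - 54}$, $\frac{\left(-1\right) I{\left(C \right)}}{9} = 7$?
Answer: $\frac{\sqrt{12833}}{41} \approx 2.763$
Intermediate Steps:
$F{\left(B \right)} = 12$ ($F{\left(B \right)} = \left(-2\right) \left(-6\right) = 12$)
$I{\left(C \right)} = -63$ ($I{\left(C \right)} = \left(-9\right) 7 = -63$)
$Q = \frac{1}{41} \approx 0.02439$
$U = - \frac{56}{41}$ ($U = \left(7 - 63\right) \frac{1}{41} = \left(-56\right) \frac{1}{41} = - \frac{56}{41} \approx -1.3659$)
$X = - \frac{179}{41}$ ($X = -3 - \frac{56}{41} = - \frac{179}{41} \approx -4.3659$)
$\sqrt{F{\left(-59 \right)} + X} = \sqrt{12 - \frac{179}{41}} = \sqrt{\frac{313}{41}} = \frac{\sqrt{12833}}{41}$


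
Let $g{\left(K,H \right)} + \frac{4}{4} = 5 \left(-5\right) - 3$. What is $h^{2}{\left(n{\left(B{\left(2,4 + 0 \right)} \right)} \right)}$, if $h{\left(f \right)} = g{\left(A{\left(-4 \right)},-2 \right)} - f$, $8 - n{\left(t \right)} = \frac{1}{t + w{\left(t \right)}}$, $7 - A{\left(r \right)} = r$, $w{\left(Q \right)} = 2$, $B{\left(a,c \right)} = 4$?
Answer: $\frac{48841}{36} \approx 1356.7$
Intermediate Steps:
$A{\left(r \right)} = 7 - r$
$g{\left(K,H \right)} = -29$ ($g{\left(K,H \right)} = -1 + \left(5 \left(-5\right) - 3\right) = -1 - 28 = -29$)
$n{\left(t \right)} = 8 - \frac{1}{2 + t}$ ($n{\left(t \right)} = 8 - \frac{1}{t + 2} = 8 - \frac{1}{2 + t}$)
$h{\left(f \right)} = -29 - f$
$h^{2}{\left(n{\left(B{\left(2,4 + 0 \right)} \right)} \right)} = \left(-29 - \frac{15 + 8 \cdot 4}{2 + 4}\right)^{2} = \left(-29 - \frac{15 + 32}{6}\right)^{2} = \left(-29 - \frac{1}{6} \cdot 47\right)^{2} = \left(-29 - \frac{47}{6}\right)^{2} = \left(- \frac{221}{6}\right)^{2} = \frac{48841}{36}$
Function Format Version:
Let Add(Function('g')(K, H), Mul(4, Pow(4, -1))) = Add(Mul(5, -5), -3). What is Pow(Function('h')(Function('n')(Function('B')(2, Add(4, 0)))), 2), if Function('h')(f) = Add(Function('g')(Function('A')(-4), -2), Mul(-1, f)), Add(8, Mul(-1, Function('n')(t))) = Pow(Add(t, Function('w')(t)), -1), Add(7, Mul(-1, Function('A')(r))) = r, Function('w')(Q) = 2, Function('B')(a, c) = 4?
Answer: Rational(48841, 36) ≈ 1356.7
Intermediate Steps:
Function('A')(r) = Add(7, Mul(-1, r))
Function('g')(K, H) = -29 (Function('g')(K, H) = Add(-1, Add(Mul(5, -5), -3)) = Add(-1, Add(-25, -3)) = Add(-1, -28) = -29)
Function('n')(t) = Add(8, Mul(-1, Pow(Add(2, t), -1))) (Function('n')(t) = Add(8, Mul(-1, Pow(Add(t, 2), -1))) = Add(8, Mul(-1, Pow(Add(2, t), -1))))
Function('h')(f) = Add(-29, Mul(-1, f))
Pow(Function('h')(Function('n')(Function('B')(2, Add(4, 0)))), 2) = Pow(Add(-29, Mul(-1, Mul(Pow(Add(2, 4), -1), Add(15, Mul(8, 4))))), 2) = Pow(Add(-29, Mul(-1, Mul(Pow(6, -1), Add(15, 32)))), 2) = Pow(Add(-29, Mul(-1, Mul(Rational(1, 6), 47))), 2) = Pow(Add(-29, Mul(-1, Rational(47, 6))), 2) = Pow(Add(-29, Rational(-47, 6)), 2) = Pow(Rational(-221, 6), 2) = Rational(48841, 36)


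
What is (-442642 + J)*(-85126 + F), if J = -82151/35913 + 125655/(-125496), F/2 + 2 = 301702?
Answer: -6382367729519147479/27820604 ≈ -2.2941e+11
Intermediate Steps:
F = 603400 (F = -4 + 2*301702 = -4 + 603404 = 603400)
J = -1646918879/500770872 (J = -82151*1/35913 + 125655*(-1/125496) = -82151/35913 - 41885/41832 = -1646918879/500770872 ≈ -3.2888)
(-442642 + J)*(-85126 + F) = (-442642 - 1646918879/500770872)*(-85126 + 603400) = -221663867242703/500770872*518274 = -6382367729519147479/27820604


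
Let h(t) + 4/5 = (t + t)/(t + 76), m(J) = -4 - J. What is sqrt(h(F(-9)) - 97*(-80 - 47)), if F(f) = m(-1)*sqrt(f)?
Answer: sqrt(10564250312645 - 200309400*I)/29285 ≈ 110.99 - 0.0010522*I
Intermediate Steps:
F(f) = -3*sqrt(f) (F(f) = (-4 - 1*(-1))*sqrt(f) = (-4 + 1)*sqrt(f) = -3*sqrt(f))
h(t) = -4/5 + 2*t/(76 + t) (h(t) = -4/5 + (t + t)/(t + 76) = -4/5 + (2*t)/(76 + t) = -4/5 + 2*t/(76 + t))
sqrt(h(F(-9)) - 97*(-80 - 47)) = sqrt(2*(-152 + 3*(-9*I))/(5*(76 - 9*I)) - 97*(-80 - 47)) = sqrt(2*(-152 + 3*(-9*I))/(5*(76 - 9*I)) - 97*(-127)) = sqrt(2*(-152 + 3*(-9*I))/(5*(76 - 9*I)) + 12319) = sqrt(2*((76 + 9*I)/5857)*(-152 - 27*I)/5 + 12319) = sqrt(2*(-152 - 27*I)*(76 + 9*I)/29285 + 12319) = sqrt(12319 + 2*(-152 - 27*I)*(76 + 9*I)/29285)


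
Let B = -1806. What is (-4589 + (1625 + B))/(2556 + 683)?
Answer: -4770/3239 ≈ -1.4727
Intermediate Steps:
(-4589 + (1625 + B))/(2556 + 683) = (-4589 + (1625 - 1806))/(2556 + 683) = (-4589 - 181)/3239 = -4770*1/3239 = -4770/3239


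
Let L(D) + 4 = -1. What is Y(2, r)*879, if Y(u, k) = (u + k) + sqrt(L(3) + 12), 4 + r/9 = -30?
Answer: -267216 + 879*sqrt(7) ≈ -2.6489e+5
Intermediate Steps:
r = -306 (r = -36 + 9*(-30) = -36 - 270 = -306)
L(D) = -5 (L(D) = -4 - 1 = -5)
Y(u, k) = k + u + sqrt(7) (Y(u, k) = (u + k) + sqrt(-5 + 12) = (k + u) + sqrt(7) = k + u + sqrt(7))
Y(2, r)*879 = (-306 + 2 + sqrt(7))*879 = (-304 + sqrt(7))*879 = -267216 + 879*sqrt(7)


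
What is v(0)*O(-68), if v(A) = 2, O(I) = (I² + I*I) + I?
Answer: 18360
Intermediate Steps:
O(I) = I + 2*I² (O(I) = (I² + I²) + I = 2*I² + I = I + 2*I²)
v(0)*O(-68) = 2*(-68*(1 + 2*(-68))) = 2*(-68*(1 - 136)) = 2*(-68*(-135)) = 2*9180 = 18360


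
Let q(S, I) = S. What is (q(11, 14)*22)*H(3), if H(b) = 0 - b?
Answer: -726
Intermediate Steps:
H(b) = -b
(q(11, 14)*22)*H(3) = (11*22)*(-1*3) = 242*(-3) = -726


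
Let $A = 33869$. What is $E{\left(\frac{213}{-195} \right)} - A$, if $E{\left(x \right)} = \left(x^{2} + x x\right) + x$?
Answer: $- \frac{143091058}{4225} \approx -33868.0$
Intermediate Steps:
$E{\left(x \right)} = x + 2 x^{2}$ ($E{\left(x \right)} = \left(x^{2} + x^{2}\right) + x = 2 x^{2} + x = x + 2 x^{2}$)
$E{\left(\frac{213}{-195} \right)} - A = \frac{213}{-195} \left(1 + 2 \frac{213}{-195}\right) - 33869 = 213 \left(- \frac{1}{195}\right) \left(1 + 2 \cdot 213 \left(- \frac{1}{195}\right)\right) - 33869 = - \frac{71 \left(1 + 2 \left(- \frac{71}{65}\right)\right)}{65} - 33869 = - \frac{71 \left(1 - \frac{142}{65}\right)}{65} - 33869 = \left(- \frac{71}{65}\right) \left(- \frac{77}{65}\right) - 33869 = \frac{5467}{4225} - 33869 = - \frac{143091058}{4225}$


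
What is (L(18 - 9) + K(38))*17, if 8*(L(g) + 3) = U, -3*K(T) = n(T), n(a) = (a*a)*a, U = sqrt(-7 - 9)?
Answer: -932977/3 + 17*I/2 ≈ -3.1099e+5 + 8.5*I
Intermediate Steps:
U = 4*I (U = sqrt(-16) = 4*I ≈ 4.0*I)
n(a) = a**3 (n(a) = a**2*a = a**3)
K(T) = -T**3/3
L(g) = -3 + I/2 (L(g) = -3 + (4*I)/8 = -3 + I/2)
(L(18 - 9) + K(38))*17 = ((-3 + I/2) - 1/3*38**3)*17 = ((-3 + I/2) - 1/3*54872)*17 = ((-3 + I/2) - 54872/3)*17 = (-54881/3 + I/2)*17 = -932977/3 + 17*I/2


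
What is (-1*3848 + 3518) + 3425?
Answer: 3095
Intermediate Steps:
(-1*3848 + 3518) + 3425 = (-3848 + 3518) + 3425 = -330 + 3425 = 3095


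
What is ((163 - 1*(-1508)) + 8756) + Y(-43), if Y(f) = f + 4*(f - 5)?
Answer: 10192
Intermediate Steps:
Y(f) = -20 + 5*f (Y(f) = f + 4*(-5 + f) = f + (-20 + 4*f) = -20 + 5*f)
((163 - 1*(-1508)) + 8756) + Y(-43) = ((163 - 1*(-1508)) + 8756) + (-20 + 5*(-43)) = ((163 + 1508) + 8756) + (-20 - 215) = (1671 + 8756) - 235 = 10427 - 235 = 10192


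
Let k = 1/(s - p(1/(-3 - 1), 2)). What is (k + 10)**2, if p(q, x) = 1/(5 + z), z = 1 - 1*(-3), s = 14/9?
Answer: 19321/169 ≈ 114.33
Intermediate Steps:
s = 14/9 (s = 14*(1/9) = 14/9 ≈ 1.5556)
z = 4 (z = 1 + 3 = 4)
p(q, x) = 1/9 (p(q, x) = 1/(5 + 4) = 1/9)
k = 9/13 (k = 1/(14/9 - 1*1/9) = 1/(14/9 - 1/9) = 1/(13/9) = 9/13 ≈ 0.69231)
(k + 10)**2 = (9/13 + 10)**2 = (139/13)**2 = 19321/169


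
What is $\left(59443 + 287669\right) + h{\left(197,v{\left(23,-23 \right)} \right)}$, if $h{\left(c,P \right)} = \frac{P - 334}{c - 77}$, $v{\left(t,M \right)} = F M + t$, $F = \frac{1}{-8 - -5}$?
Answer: $\frac{12495941}{36} \approx 3.4711 \cdot 10^{5}$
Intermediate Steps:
$F = - \frac{1}{3}$ ($F = \frac{1}{-8 + 5} = \frac{1}{-3} = - \frac{1}{3} \approx -0.33333$)
$v{\left(t,M \right)} = t - \frac{M}{3}$ ($v{\left(t,M \right)} = - \frac{M}{3} + t = t - \frac{M}{3}$)
$h{\left(c,P \right)} = \frac{-334 + P}{-77 + c}$ ($h{\left(c,P \right)} = \frac{P - 334}{-77 + c} = \frac{-334 + P}{-77 + c}$)
$\left(59443 + 287669\right) + h{\left(197,v{\left(23,-23 \right)} \right)} = \left(59443 + 287669\right) + \frac{-334 + \left(23 - - \frac{23}{3}\right)}{-77 + 197} = 347112 + \frac{-334 + \left(23 + \frac{23}{3}\right)}{120} = 347112 + \frac{-334 + \frac{92}{3}}{120} = 347112 + \frac{1}{120} \left(- \frac{910}{3}\right) = 347112 - \frac{91}{36} = \frac{12495941}{36}$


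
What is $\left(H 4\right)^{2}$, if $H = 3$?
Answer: $144$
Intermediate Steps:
$\left(H 4\right)^{2} = \left(3 \cdot 4\right)^{2} = 12^{2} = 144$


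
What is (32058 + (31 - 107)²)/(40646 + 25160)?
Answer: 18917/32903 ≈ 0.57493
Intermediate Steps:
(32058 + (31 - 107)²)/(40646 + 25160) = (32058 + (-76)²)/65806 = (32058 + 5776)*(1/65806) = 37834*(1/65806) = 18917/32903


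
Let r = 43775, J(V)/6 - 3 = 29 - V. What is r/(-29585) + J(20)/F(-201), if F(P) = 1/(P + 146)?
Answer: -23440075/5917 ≈ -3961.5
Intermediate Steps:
J(V) = 192 - 6*V (J(V) = 18 + 6*(29 - V) = 18 + (174 - 6*V) = 192 - 6*V)
F(P) = 1/(146 + P)
r/(-29585) + J(20)/F(-201) = 43775/(-29585) + (192 - 6*20)/(1/(146 - 201)) = 43775*(-1/29585) + (192 - 120)/(1/(-55)) = -8755/5917 + 72/(-1/55) = -8755/5917 + 72*(-55) = -8755/5917 - 3960 = -23440075/5917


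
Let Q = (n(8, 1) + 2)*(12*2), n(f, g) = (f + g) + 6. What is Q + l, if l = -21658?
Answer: -21250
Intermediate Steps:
n(f, g) = 6 + f + g
Q = 408 (Q = ((6 + 8 + 1) + 2)*(12*2) = (15 + 2)*24 = 17*24 = 408)
Q + l = 408 - 21658 = -21250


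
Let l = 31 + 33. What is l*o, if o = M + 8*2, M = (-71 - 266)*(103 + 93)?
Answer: -4226304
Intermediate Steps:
M = -66052 (M = -337*196 = -66052)
l = 64
o = -66036 (o = -66052 + 8*2 = -66052 + 16 = -66036)
l*o = 64*(-66036) = -4226304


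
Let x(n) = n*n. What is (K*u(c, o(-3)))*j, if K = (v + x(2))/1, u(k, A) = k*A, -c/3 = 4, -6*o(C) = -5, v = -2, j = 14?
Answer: -280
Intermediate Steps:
o(C) = ⅚ (o(C) = -⅙*(-5) = ⅚)
x(n) = n²
c = -12 (c = -3*4 = -12)
u(k, A) = A*k
K = 2 (K = (-2 + 2²)/1 = 1*(-2 + 4) = 1*2 = 2)
(K*u(c, o(-3)))*j = (2*((⅚)*(-12)))*14 = (2*(-10))*14 = -20*14 = -280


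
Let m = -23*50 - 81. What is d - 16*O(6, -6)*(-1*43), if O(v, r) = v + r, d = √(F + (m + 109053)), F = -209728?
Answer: I*√101906 ≈ 319.23*I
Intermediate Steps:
m = -1231 (m = -1150 - 81 = -1231)
d = I*√101906 (d = √(-209728 + (-1231 + 109053)) = √(-209728 + 107822) = √(-101906) = I*√101906 ≈ 319.23*I)
O(v, r) = r + v
d - 16*O(6, -6)*(-1*43) = I*√101906 - 16*(-6 + 6)*(-1*43) = I*√101906 - 16*0*(-43) = I*√101906 - 0*(-43) = I*√101906 - 1*0 = I*√101906 + 0 = I*√101906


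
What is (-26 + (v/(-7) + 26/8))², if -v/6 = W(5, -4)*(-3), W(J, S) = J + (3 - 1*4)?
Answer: 855625/784 ≈ 1091.4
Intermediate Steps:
W(J, S) = -1 + J (W(J, S) = J + (3 - 4) = J - 1 = -1 + J)
v = 72 (v = -6*(-1 + 5)*(-3) = -24*(-3) = -6*(-12) = 72)
(-26 + (v/(-7) + 26/8))² = (-26 + (72/(-7) + 26/8))² = (-26 + (72*(-⅐) + 26*(⅛)))² = (-26 + (-72/7 + 13/4))² = (-26 - 197/28)² = (-925/28)² = 855625/784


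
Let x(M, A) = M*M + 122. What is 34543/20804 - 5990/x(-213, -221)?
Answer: 1446779653/946394764 ≈ 1.5287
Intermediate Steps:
x(M, A) = 122 + M² (x(M, A) = M² + 122 = 122 + M²)
34543/20804 - 5990/x(-213, -221) = 34543/20804 - 5990/(122 + (-213)²) = 34543*(1/20804) - 5990/(122 + 45369) = 34543/20804 - 5990/45491 = 1446779653/946394764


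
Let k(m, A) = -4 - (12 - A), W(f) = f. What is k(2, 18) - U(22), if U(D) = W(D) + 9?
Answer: -29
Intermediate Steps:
k(m, A) = -16 + A (k(m, A) = -4 + (-12 + A) = -16 + A)
U(D) = 9 + D (U(D) = D + 9 = 9 + D)
k(2, 18) - U(22) = (-16 + 18) - (9 + 22) = 2 - 1*31 = 2 - 31 = -29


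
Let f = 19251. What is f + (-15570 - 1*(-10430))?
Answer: 14111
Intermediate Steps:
f + (-15570 - 1*(-10430)) = 19251 + (-15570 - 1*(-10430)) = 19251 + (-15570 + 10430) = 19251 - 5140 = 14111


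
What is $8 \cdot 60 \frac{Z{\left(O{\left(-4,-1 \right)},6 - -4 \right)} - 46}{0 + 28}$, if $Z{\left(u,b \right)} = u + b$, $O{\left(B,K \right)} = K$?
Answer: $- \frac{4440}{7} \approx -634.29$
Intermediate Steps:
$Z{\left(u,b \right)} = b + u$
$8 \cdot 60 \frac{Z{\left(O{\left(-4,-1 \right)},6 - -4 \right)} - 46}{0 + 28} = 8 \cdot 60 \frac{\left(\left(6 - -4\right) - 1\right) - 46}{0 + 28} = 480 \frac{\left(\left(6 + 4\right) - 1\right) - 46}{28} = 480 \left(\left(10 - 1\right) - 46\right) \frac{1}{28} = 480 \left(9 - 46\right) \frac{1}{28} = 480 \left(\left(-37\right) \frac{1}{28}\right) = 480 \left(- \frac{37}{28}\right) = - \frac{4440}{7}$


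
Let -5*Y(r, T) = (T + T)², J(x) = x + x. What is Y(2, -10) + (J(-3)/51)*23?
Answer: -1406/17 ≈ -82.706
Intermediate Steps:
J(x) = 2*x
Y(r, T) = -4*T²/5 (Y(r, T) = -(T + T)²/5 = -4*T²/5)
Y(2, -10) + (J(-3)/51)*23 = -⅘*(-10)² + ((2*(-3))/51)*23 = -⅘*100 - 6*1/51*23 = -80 - 2/17*23 = -80 - 46/17 = -1406/17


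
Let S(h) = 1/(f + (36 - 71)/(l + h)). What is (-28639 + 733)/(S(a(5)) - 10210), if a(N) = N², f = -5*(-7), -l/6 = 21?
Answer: 99624420/36449599 ≈ 2.7332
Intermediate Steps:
l = -126 (l = -6*21 = -126)
f = 35
S(h) = 1/(35 - 35/(-126 + h)) (S(h) = 1/(35 + (36 - 71)/(-126 + h)) = 1/(35 - 35/(-126 + h)))
(-28639 + 733)/(S(a(5)) - 10210) = (-28639 + 733)/((-126 + 5²)/(35*(-127 + 5²)) - 10210) = -27906/((-126 + 25)/(35*(-127 + 25)) - 10210) = -27906/((1/35)*(-101)/(-102) - 10210) = -27906/((1/35)*(-1/102)*(-101) - 10210) = -27906/(101/3570 - 10210) = -27906/(-36449599/3570) = -27906*(-3570/36449599) = 99624420/36449599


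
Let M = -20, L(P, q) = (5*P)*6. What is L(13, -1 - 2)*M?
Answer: -7800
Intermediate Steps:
L(P, q) = 30*P
L(13, -1 - 2)*M = (30*13)*(-20) = 390*(-20) = -7800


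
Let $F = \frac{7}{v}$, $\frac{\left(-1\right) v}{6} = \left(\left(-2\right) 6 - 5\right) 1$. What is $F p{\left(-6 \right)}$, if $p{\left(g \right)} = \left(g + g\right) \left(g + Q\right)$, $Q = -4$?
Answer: $\frac{140}{17} \approx 8.2353$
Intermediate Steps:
$p{\left(g \right)} = 2 g \left(-4 + g\right)$ ($p{\left(g \right)} = \left(g + g\right) \left(g - 4\right) = 2 g \left(-4 + g\right)$)
$v = 102$ ($v = - 6 \left(\left(-2\right) 6 - 5\right) 1 = - 6 \left(-12 - 5\right) 1 = - 6 \left(\left(-17\right) 1\right) = \left(-6\right) \left(-17\right) = 102$)
$F = \frac{7}{102} \approx 0.068627$
$F p{\left(-6 \right)} = \frac{7 \cdot 2 \left(-6\right) \left(-4 - 6\right)}{102} = \frac{7 \cdot 2 \left(-6\right) \left(-10\right)}{102} = \frac{7}{102} \cdot 120 = \frac{140}{17}$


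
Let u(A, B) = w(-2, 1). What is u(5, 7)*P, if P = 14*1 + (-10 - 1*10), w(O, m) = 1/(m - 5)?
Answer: 3/2 ≈ 1.5000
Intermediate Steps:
w(O, m) = 1/(-5 + m)
u(A, B) = -¼ (u(A, B) = 1/(-5 + 1) = 1/(-4) = -¼)
P = -6 (P = 14 + (-10 - 10) = 14 - 20 = -6)
u(5, 7)*P = -¼*(-6) = 3/2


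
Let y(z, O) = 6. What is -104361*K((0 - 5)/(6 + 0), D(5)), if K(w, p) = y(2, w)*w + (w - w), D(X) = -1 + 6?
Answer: 521805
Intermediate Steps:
D(X) = 5
K(w, p) = 6*w (K(w, p) = 6*w + (w - w) = 6*w + 0 = 6*w)
-104361*K((0 - 5)/(6 + 0), D(5)) = -626166*(0 - 5)/(6 + 0) = -626166*(-5/6) = -626166*(-5*1/6) = -626166*(-5)/6 = -104361*(-5) = 521805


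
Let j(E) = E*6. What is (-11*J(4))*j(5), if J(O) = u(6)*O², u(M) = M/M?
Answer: -5280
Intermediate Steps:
u(M) = 1
j(E) = 6*E
J(O) = O² (J(O) = 1*O² = O²)
(-11*J(4))*j(5) = (-11*4²)*(6*5) = -11*16*30 = -176*30 = -5280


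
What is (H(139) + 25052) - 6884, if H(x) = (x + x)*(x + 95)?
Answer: 83220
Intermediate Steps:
H(x) = 2*x*(95 + x) (H(x) = (2*x)*(95 + x) = 2*x*(95 + x))
(H(139) + 25052) - 6884 = (2*139*(95 + 139) + 25052) - 6884 = (2*139*234 + 25052) - 6884 = (65052 + 25052) - 6884 = 90104 - 6884 = 83220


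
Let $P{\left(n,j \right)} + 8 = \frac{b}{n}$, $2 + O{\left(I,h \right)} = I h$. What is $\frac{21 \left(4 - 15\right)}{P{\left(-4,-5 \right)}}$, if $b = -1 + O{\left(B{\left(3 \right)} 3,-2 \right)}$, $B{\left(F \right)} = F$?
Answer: $84$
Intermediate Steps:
$O{\left(I,h \right)} = -2 + I h$
$b = -21$ ($b = -1 + \left(-2 + 3 \cdot 3 \left(-2\right)\right) = -1 + \left(-2 + 9 \left(-2\right)\right) = -1 - 20 = -21$)
$P{\left(n,j \right)} = -8 - \frac{21}{n}$
$\frac{21 \left(4 - 15\right)}{P{\left(-4,-5 \right)}} = \frac{21 \left(4 - 15\right)}{-8 - \frac{21}{-4}} = \frac{21 \left(-11\right)}{-8 - - \frac{21}{4}} = \frac{1}{-8 + \frac{21}{4}} \left(-231\right) = \frac{1}{- \frac{11}{4}} \left(-231\right) = \left(- \frac{4}{11}\right) \left(-231\right) = 84$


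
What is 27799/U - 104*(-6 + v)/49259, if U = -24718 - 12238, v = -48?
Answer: -1161806045/1820415604 ≈ -0.63821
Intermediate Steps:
U = -36956
27799/U - 104*(-6 + v)/49259 = 27799/(-36956) - 104*(-6 - 48)/49259 = 27799*(-1/36956) - 104*(-54)*(1/49259) = -27799/36956 + 5616*(1/49259) = -27799/36956 + 5616/49259 = -1161806045/1820415604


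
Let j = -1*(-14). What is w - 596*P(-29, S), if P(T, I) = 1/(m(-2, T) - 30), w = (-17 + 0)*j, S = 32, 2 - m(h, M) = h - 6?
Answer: -1041/5 ≈ -208.20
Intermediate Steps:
m(h, M) = 8 - h (m(h, M) = 2 - (h - 6) = 2 - (-6 + h) = 2 + (6 - h) = 8 - h)
j = 14
w = -238 (w = (-17 + 0)*14 = -17*14 = -238)
P(T, I) = -1/20 (P(T, I) = 1/((8 - 1*(-2)) - 30) = 1/((8 + 2) - 30) = 1/(10 - 30) = 1/(-20) = -1/20)
w - 596*P(-29, S) = -238 - 596*(-1/20) = -238 + 149/5 = -1041/5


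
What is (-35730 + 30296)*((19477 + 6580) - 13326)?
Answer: -69180254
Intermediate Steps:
(-35730 + 30296)*((19477 + 6580) - 13326) = -5434*(26057 - 13326) = -5434*12731 = -69180254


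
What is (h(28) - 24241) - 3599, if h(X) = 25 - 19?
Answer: -27834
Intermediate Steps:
h(X) = 6
(h(28) - 24241) - 3599 = (6 - 24241) - 3599 = -24235 - 3599 = -27834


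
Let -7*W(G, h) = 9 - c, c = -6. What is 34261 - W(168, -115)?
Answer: 239842/7 ≈ 34263.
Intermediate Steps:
W(G, h) = -15/7 (W(G, h) = -(9 - 1*(-6))/7 = -(9 + 6)/7 = -1/7*15 = -15/7)
34261 - W(168, -115) = 34261 - 1*(-15/7) = 34261 + 15/7 = 239842/7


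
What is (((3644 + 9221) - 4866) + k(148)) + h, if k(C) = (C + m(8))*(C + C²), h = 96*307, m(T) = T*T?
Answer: 4712495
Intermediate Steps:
m(T) = T²
h = 29472
k(C) = (64 + C)*(C + C²) (k(C) = (C + 8²)*(C + C²) = (C + 64)*(C + C²) = (64 + C)*(C + C²))
(((3644 + 9221) - 4866) + k(148)) + h = (((3644 + 9221) - 4866) + 148*(64 + 148² + 65*148)) + 29472 = ((12865 - 4866) + 148*(64 + 21904 + 9620)) + 29472 = (7999 + 148*31588) + 29472 = (7999 + 4675024) + 29472 = 4683023 + 29472 = 4712495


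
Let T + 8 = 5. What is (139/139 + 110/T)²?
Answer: 11449/9 ≈ 1272.1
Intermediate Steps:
T = -3 (T = -8 + 5 = -3)
(139/139 + 110/T)² = (139/139 + 110/(-3))² = (139*(1/139) + 110*(-⅓))² = (1 - 110/3)² = (-107/3)² = 11449/9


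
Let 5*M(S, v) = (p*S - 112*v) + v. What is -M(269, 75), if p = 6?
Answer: 6711/5 ≈ 1342.2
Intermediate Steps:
M(S, v) = -111*v/5 + 6*S/5 (M(S, v) = ((6*S - 112*v) + v)/5 = ((-112*v + 6*S) + v)/5 = (-111*v + 6*S)/5 = -111*v/5 + 6*S/5)
-M(269, 75) = -(-111/5*75 + (6/5)*269) = -(-1665 + 1614/5) = -1*(-6711/5) = 6711/5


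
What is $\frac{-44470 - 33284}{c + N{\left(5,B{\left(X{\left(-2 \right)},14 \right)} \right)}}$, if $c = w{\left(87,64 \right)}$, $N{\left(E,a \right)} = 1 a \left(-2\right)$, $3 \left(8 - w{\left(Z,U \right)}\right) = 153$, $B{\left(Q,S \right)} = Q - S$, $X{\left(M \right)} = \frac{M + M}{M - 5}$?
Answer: $\frac{544278}{113} \approx 4816.6$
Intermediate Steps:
$X{\left(M \right)} = \frac{2 M}{-5 + M}$
$w{\left(Z,U \right)} = -43$ ($w{\left(Z,U \right)} = 8 - 51 = -43$)
$N{\left(E,a \right)} = - 2 a$ ($N{\left(E,a \right)} = a \left(-2\right) = - 2 a$)
$c = -43$
$\frac{-44470 - 33284}{c + N{\left(5,B{\left(X{\left(-2 \right)},14 \right)} \right)}} = \frac{-44470 - 33284}{-43 - 2 \left(2 \left(-2\right) \frac{1}{-5 - 2} - 14\right)} = - \frac{77754}{-43 - 2 \left(2 \left(-2\right) \frac{1}{-7} - 14\right)} = - \frac{77754}{-43 - 2 \left(2 \left(-2\right) \left(- \frac{1}{7}\right) - 14\right)} = - \frac{77754}{-43 - 2 \left(\frac{4}{7} - 14\right)} = - \frac{77754}{-43 - - \frac{188}{7}} = - \frac{77754}{-43 + \frac{188}{7}} = - \frac{77754}{- \frac{113}{7}} = \left(-77754\right) \left(- \frac{7}{113}\right) = \frac{544278}{113}$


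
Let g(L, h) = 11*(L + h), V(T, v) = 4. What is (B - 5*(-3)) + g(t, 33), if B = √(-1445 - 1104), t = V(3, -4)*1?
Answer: 422 + I*√2549 ≈ 422.0 + 50.488*I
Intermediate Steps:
t = 4 (t = 4*1 = 4)
B = I*√2549 (B = √(-2549) = I*√2549 ≈ 50.488*I)
g(L, h) = 11*L + 11*h
(B - 5*(-3)) + g(t, 33) = (I*√2549 - 5*(-3)) + (11*4 + 11*33) = (I*√2549 + 15) + (44 + 363) = (15 + I*√2549) + 407 = 422 + I*√2549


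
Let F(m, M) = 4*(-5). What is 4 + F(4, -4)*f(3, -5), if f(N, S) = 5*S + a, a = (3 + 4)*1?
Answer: 364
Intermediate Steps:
a = 7 (a = 7*1 = 7)
F(m, M) = -20
f(N, S) = 7 + 5*S (f(N, S) = 5*S + 7 = 7 + 5*S)
4 + F(4, -4)*f(3, -5) = 4 - 20*(7 + 5*(-5)) = 4 - 20*(7 - 25) = 4 - 20*(-18) = 4 + 360 = 364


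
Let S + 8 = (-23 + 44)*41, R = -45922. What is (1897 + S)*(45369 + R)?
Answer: -1520750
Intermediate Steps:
S = 853 (S = -8 + (-23 + 44)*41 = -8 + 21*41 = -8 + 861 = 853)
(1897 + S)*(45369 + R) = (1897 + 853)*(45369 - 45922) = 2750*(-553) = -1520750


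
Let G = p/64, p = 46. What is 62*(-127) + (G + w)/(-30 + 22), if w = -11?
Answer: -2015415/256 ≈ -7872.7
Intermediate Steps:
G = 23/32 (G = 46/64 = 46*(1/64) = 23/32 ≈ 0.71875)
62*(-127) + (G + w)/(-30 + 22) = 62*(-127) + (23/32 - 11)/(-30 + 22) = -7874 - 329/32/(-8) = -7874 - 329/32*(-1/8) = -7874 + 329/256 = -2015415/256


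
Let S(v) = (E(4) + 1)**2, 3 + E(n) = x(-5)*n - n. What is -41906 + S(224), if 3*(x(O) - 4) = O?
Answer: -377054/9 ≈ -41895.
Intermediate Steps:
x(O) = 4 + O/3
E(n) = -3 + 4*n/3 (E(n) = -3 + ((4 + (1/3)*(-5))*n - n) = -3 + ((4 - 5/3)*n - n) = -3 + (7*n/3 - n) = -3 + 4*n/3)
S(v) = 100/9 (S(v) = ((-3 + (4/3)*4) + 1)**2 = ((-3 + 16/3) + 1)**2 = (7/3 + 1)**2 = (10/3)**2 = 100/9)
-41906 + S(224) = -41906 + 100/9 = -377054/9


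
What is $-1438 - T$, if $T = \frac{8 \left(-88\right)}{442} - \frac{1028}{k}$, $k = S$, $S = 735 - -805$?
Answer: $- \frac{122159913}{85085} \approx -1435.7$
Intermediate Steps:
$S = 1540$ ($S = 735 + 805 = 1540$)
$k = 1540$
$T = - \frac{192317}{85085}$ ($T = \frac{8 \left(-88\right)}{442} - \frac{1028}{1540} = \left(-704\right) \frac{1}{442} - \frac{257}{385} = - \frac{352}{221} - \frac{257}{385} = - \frac{192317}{85085} \approx -2.2603$)
$-1438 - T = -1438 - - \frac{192317}{85085} = -1438 + \frac{192317}{85085} = - \frac{122159913}{85085}$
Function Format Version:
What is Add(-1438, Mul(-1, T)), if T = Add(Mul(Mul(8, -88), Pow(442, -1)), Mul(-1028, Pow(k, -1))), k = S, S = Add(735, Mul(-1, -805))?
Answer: Rational(-122159913, 85085) ≈ -1435.7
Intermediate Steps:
S = 1540 (S = Add(735, 805) = 1540)
k = 1540
T = Rational(-192317, 85085) (T = Add(Mul(Mul(8, -88), Pow(442, -1)), Mul(-1028, Pow(1540, -1))) = Add(Mul(-704, Rational(1, 442)), Mul(-1028, Rational(1, 1540))) = Add(Rational(-352, 221), Rational(-257, 385)) = Rational(-192317, 85085) ≈ -2.2603)
Add(-1438, Mul(-1, T)) = Add(-1438, Mul(-1, Rational(-192317, 85085))) = Add(-1438, Rational(192317, 85085)) = Rational(-122159913, 85085)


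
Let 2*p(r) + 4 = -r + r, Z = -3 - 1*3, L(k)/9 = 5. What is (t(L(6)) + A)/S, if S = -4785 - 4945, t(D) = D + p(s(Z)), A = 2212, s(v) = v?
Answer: -451/1946 ≈ -0.23176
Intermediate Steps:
L(k) = 45 (L(k) = 9*5 = 45)
Z = -6 (Z = -3 - 3 = -6)
p(r) = -2 (p(r) = -2 + (-r + r)/2 = -2 + (½)*0 = -2 + 0 = -2)
t(D) = -2 + D (t(D) = D - 2 = -2 + D)
S = -9730
(t(L(6)) + A)/S = ((-2 + 45) + 2212)/(-9730) = (43 + 2212)*(-1/9730) = 2255*(-1/9730) = -451/1946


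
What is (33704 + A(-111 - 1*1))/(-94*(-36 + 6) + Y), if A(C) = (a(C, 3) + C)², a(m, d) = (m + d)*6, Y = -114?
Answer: 103410/451 ≈ 229.29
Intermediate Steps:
a(m, d) = 6*d + 6*m (a(m, d) = (d + m)*6 = 6*d + 6*m)
A(C) = (18 + 7*C)² (A(C) = ((6*3 + 6*C) + C)² = ((18 + 6*C) + C)² = (18 + 7*C)²)
(33704 + A(-111 - 1*1))/(-94*(-36 + 6) + Y) = (33704 + (18 + 7*(-111 - 1*1))²)/(-94*(-36 + 6) - 114) = (33704 + (18 + 7*(-111 - 1))²)/(-94*(-30) - 114) = (33704 + (18 + 7*(-112))²)/(2820 - 114) = (33704 + (18 - 784)²)/2706 = (33704 + (-766)²)*(1/2706) = (33704 + 586756)*(1/2706) = 620460*(1/2706) = 103410/451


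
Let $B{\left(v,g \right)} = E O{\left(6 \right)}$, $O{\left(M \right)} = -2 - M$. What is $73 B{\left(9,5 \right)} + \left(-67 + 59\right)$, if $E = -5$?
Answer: $2912$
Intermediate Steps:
$B{\left(v,g \right)} = 40$ ($B{\left(v,g \right)} = - 5 \left(-2 - 6\right) = \left(-5\right) \left(-8\right) = 40$)
$73 B{\left(9,5 \right)} + \left(-67 + 59\right) = 73 \cdot 40 + \left(-67 + 59\right) = 2920 - 8 = 2912$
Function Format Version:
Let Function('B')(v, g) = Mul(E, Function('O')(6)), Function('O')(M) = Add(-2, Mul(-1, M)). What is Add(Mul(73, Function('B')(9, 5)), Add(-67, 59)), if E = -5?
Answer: 2912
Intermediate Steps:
Function('B')(v, g) = 40 (Function('B')(v, g) = Mul(-5, Add(-2, Mul(-1, 6))) = Mul(-5, Add(-2, -6)) = Mul(-5, -8) = 40)
Add(Mul(73, Function('B')(9, 5)), Add(-67, 59)) = Add(Mul(73, 40), Add(-67, 59)) = Add(2920, -8) = 2912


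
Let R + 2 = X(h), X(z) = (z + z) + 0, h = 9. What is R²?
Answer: 256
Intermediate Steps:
X(z) = 2*z (X(z) = 2*z + 0 = 2*z)
R = 16 (R = -2 + 2*9 = -2 + 18 = 16)
R² = 16² = 256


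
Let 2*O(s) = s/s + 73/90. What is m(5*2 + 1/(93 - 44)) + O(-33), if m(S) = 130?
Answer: 23563/180 ≈ 130.91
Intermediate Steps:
O(s) = 163/180 (O(s) = (s/s + 73/90)/2 = (1 + 73*(1/90))/2 = (1 + 73/90)/2 = (½)*(163/90) = 163/180)
m(5*2 + 1/(93 - 44)) + O(-33) = 130 + 163/180 = 23563/180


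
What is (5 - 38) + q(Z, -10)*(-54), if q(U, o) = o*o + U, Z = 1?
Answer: -5487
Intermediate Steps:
q(U, o) = U + o² (q(U, o) = o² + U = U + o²)
(5 - 38) + q(Z, -10)*(-54) = (5 - 38) + (1 + (-10)²)*(-54) = -33 + (1 + 100)*(-54) = -33 + 101*(-54) = -33 - 5454 = -5487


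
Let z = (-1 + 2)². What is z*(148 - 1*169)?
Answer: -21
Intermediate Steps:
z = 1 (z = 1² = 1)
z*(148 - 1*169) = 1*(148 - 1*169) = 1*(148 - 169) = 1*(-21) = -21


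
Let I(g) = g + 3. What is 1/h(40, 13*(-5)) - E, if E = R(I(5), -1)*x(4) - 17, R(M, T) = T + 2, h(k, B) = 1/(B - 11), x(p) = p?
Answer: -63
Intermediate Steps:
I(g) = 3 + g
h(k, B) = 1/(-11 + B)
R(M, T) = 2 + T
E = -13 (E = (2 - 1)*4 - 17 = 1*4 - 17 = 4 - 17 = -13)
1/h(40, 13*(-5)) - E = 1/(1/(-11 + 13*(-5))) - 1*(-13) = 1/(1/(-11 - 65)) + 13 = 1/(1/(-76)) + 13 = 1/(-1/76) + 13 = -76 + 13 = -63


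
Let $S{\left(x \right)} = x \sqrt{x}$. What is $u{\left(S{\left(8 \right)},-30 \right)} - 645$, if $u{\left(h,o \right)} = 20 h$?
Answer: $-645 + 320 \sqrt{2} \approx -192.45$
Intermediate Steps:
$S{\left(x \right)} = x^{\frac{3}{2}}$
$u{\left(S{\left(8 \right)},-30 \right)} - 645 = 20 \cdot 8^{\frac{3}{2}} - 645 = 20 \cdot 16 \sqrt{2} - 645 = 320 \sqrt{2} - 645 = -645 + 320 \sqrt{2}$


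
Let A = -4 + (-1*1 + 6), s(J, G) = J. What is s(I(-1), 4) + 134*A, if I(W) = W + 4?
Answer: 137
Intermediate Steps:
I(W) = 4 + W
A = 1 (A = -4 + (-1 + 6) = -4 + 5 = 1)
s(I(-1), 4) + 134*A = (4 - 1) + 134*1 = 3 + 134 = 137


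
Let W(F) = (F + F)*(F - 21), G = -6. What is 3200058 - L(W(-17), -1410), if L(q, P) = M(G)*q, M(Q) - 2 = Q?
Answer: 3205226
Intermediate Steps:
M(Q) = 2 + Q
W(F) = 2*F*(-21 + F) (W(F) = (2*F)*(-21 + F) = 2*F*(-21 + F))
L(q, P) = -4*q (L(q, P) = (2 - 6)*q = -4*q)
3200058 - L(W(-17), -1410) = 3200058 - (-4)*2*(-17)*(-21 - 17) = 3200058 - (-4)*2*(-17)*(-38) = 3200058 - (-4)*1292 = 3200058 - 1*(-5168) = 3200058 + 5168 = 3205226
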